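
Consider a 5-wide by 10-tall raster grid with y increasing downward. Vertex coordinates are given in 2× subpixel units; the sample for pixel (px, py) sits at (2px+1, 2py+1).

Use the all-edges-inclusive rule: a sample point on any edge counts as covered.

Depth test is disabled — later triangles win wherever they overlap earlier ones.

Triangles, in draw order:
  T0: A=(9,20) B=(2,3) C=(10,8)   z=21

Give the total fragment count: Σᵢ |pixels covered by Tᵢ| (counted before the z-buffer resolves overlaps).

T0:
  2·area = 101
  edge (9, 20)→(2, 3): d=(-7,-17) inclusive
  edge (2, 3)→(10, 8): d=(8,5) inclusive
  edge (10, 8)→(9, 20): d=(-1,12) inclusive
    (1,2)@(3, 5): e=[3,11,87] → █
    (2,2)@(5, 5): e=[37,1,63] → █
    (3,2)@(7, 5): e=[71,-9,39] → ·
    (1,3)@(3, 7): e=[-11,27,85] → ·
    (2,3)@(5, 7): e=[23,17,61] → █
    (3,3)@(7, 7): e=[57,7,37] → █
    (4,3)@(9, 7): e=[91,-3,13] → ·
    (2,4)@(5, 9): e=[9,33,59] → █
    (4,4)@(9, 9): e=[77,13,11] → █
    (2,5)@(5, 11): e=[-5,49,57] → ·
    (3,5)@(7, 11): e=[29,39,33] → █
    (3,6)@(7, 13): e=[15,55,31] → █
  covered (15 px):
    · · · · ·
    · · · · ·
    · █ █ · ·
    · · █ █ ·
    · · █ █ █
    · · · █ █
    · · · █ █
    · · · █ █
    · · · · █
    · · · · █

Result: 15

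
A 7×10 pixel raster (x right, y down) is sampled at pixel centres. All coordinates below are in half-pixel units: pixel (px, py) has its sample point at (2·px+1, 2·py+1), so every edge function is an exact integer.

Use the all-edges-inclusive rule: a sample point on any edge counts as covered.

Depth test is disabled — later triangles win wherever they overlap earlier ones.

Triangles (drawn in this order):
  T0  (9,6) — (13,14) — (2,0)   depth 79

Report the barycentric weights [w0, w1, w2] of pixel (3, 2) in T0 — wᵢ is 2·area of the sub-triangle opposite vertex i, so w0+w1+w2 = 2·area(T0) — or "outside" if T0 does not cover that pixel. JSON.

T0:
  2·area = 32
  edge (9, 6)→(13, 14): d=(4,8) inclusive
  edge (13, 14)→(2, 0): d=(-11,-14) inclusive
  edge (2, 0)→(9, 6): d=(7,6) inclusive
    (1,0)@(3, 1): e=[28,3,1] → X
    (2,0)@(5, 1): e=[12,31,-11] → .
    (1,1)@(3, 3): e=[36,-19,15] → .
    (2,1)@(5, 3): e=[20,9,3] → X
    (3,1)@(7, 3): e=[4,37,-9] → .
    (2,2)@(5, 5): e=[28,-13,17] → .
    (3,2)@(7, 5): e=[12,15,5] → X
    (4,2)@(9, 5): e=[-4,43,-7] → .
    (3,3)@(7, 7): e=[20,-7,19] → .
    (4,3)@(9, 7): e=[4,21,7] → X
    (5,3)@(11, 7): e=[-12,49,-5] → .
    (4,4)@(9, 9): e=[12,-1,21] → .
  covered (5 px):
    . X . . . . .
    . . X . . . .
    . . . X . . .
    . . . . X . .
    . . . . . . .
    . . . . . X .
    . . . . . . .
    . . . . . . .
    . . . . . . .
    . . . . . . .

Answer: [15,5,12]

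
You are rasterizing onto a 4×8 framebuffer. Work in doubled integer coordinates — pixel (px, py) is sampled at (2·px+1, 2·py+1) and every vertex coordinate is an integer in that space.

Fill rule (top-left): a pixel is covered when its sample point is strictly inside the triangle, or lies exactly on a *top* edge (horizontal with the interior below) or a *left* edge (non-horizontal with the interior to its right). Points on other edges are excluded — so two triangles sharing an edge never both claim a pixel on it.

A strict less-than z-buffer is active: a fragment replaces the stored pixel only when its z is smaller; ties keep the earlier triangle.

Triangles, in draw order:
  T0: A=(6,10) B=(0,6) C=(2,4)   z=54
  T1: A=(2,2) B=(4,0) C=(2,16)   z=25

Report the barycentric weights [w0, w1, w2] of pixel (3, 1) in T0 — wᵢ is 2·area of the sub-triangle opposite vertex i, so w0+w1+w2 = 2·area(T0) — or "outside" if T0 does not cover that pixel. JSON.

T0:
  2·area = 20
  edge (6, 10)→(0, 6): d=(-6,-4) top-left  bias=+0
  edge (0, 6)→(2, 4): d=(2,-2) top-left  bias=+0
  edge (2, 4)→(6, 10): d=(4,6) right/bottom  bias=-1
    (2,0)@(5, 1): e=[50,0,-30] → ·  [on edge]
    (1,1)@(3, 3): e=[30,0,-10] → ·  [on edge]
    (0,2)@(1, 5): e=[10,0,10] → #  [on edge]
    (1,2)@(3, 5): e=[18,4,-2] → ·
    (0,3)@(1, 7): e=[-2,4,18] → ·
    (1,3)@(3, 7): e=[6,8,6] → #
    (2,3)@(5, 7): e=[14,12,-6] → ·
    (1,4)@(3, 9): e=[-6,12,14] → ·
    (2,4)@(5, 9): e=[2,16,2] → #
    (3,4)@(7, 9): e=[10,20,-10] → ·
    (2,5)@(5, 11): e=[-10,20,10] → ·
  covered (3 px):
    · · · ·
    · · · ·
    # · · ·
    · # · ·
    · · # ·
    · · · ·
    · · · ·
    · · · ·
T1:
  2·area = 28
  edge (2, 2)→(4, 0): d=(2,-2) top-left  bias=+0
  edge (4, 0)→(2, 16): d=(-2,16) right/bottom  bias=-1
  edge (2, 16)→(2, 2): d=(0,-14) top-left  bias=+0
    (1,0)@(3, 1): e=[0,14,14] → #  [on edge]
    (2,0)@(5, 1): e=[4,-18,42] → ·
    (0,1)@(1, 3): e=[0,42,-14] → ·  [on edge]
    (1,1)@(3, 3): e=[4,10,14] → #
    (2,1)@(5, 3): e=[8,-22,42] → ·
    (1,2)@(3, 5): e=[8,6,14] → #
    (2,2)@(5, 5): e=[12,-26,42] → ·
    (1,3)@(3, 7): e=[12,2,14] → #
    (2,3)@(5, 7): e=[16,-30,42] → ·
    (1,4)@(3, 9): e=[16,-2,14] → ·
  covered (4 px):
    · # · ·
    · # · ·
    · # · ·
    · # · ·
    · · · ·
    · · · ·
    · · · ·
    · · · ·

Result: "outside"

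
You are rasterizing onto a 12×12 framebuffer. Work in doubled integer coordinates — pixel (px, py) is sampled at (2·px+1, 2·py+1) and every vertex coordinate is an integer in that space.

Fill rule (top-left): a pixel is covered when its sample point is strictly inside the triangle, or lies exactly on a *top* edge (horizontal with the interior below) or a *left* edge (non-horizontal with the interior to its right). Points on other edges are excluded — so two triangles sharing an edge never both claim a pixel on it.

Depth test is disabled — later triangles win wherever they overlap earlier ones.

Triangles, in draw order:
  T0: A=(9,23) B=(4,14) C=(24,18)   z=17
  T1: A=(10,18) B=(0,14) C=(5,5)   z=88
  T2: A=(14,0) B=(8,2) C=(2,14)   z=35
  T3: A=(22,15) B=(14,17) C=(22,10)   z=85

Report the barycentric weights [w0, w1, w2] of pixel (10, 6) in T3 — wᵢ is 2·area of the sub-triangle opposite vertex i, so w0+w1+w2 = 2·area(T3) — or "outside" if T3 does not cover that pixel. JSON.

T0:
  2·area = 160
  edge (9, 23)→(4, 14): d=(-5,-9) top-left  bias=+0
  edge (4, 14)→(24, 18): d=(20,4) right/bottom  bias=-1
  edge (24, 18)→(9, 23): d=(-15,5) right/bottom  bias=-1
    (2,7)@(5, 15): e=[4,16,140] → █
    (3,7)@(7, 15): e=[22,8,130] → █
    (4,7)@(9, 15): e=[40,0,120] → ·  [on edge]
    (2,8)@(5, 17): e=[-6,56,110] → ·
    (3,8)@(7, 17): e=[12,48,100] → █
    (4,8)@(9, 17): e=[30,40,90] → █
    (5,8)@(11, 17): e=[48,32,80] → █
    (6,8)@(13, 17): e=[66,24,70] → █
    (7,8)@(15, 17): e=[84,16,60] → █
    (8,8)@(17, 17): e=[102,8,50] → █
    (9,8)@(19, 17): e=[120,0,40] → ·  [on edge]
    (3,9)@(7, 19): e=[2,88,70] → █
    (10,9)@(21, 19): e=[128,32,0] → ·  [on edge]
    (7,10)@(15, 21): e=[64,96,0] → ·  [on edge]
    (4,11)@(9, 23): e=[0,160,0] → ·  [on edge]
  covered (18 px):
    · · · · · · · · · · · ·
    · · · · · · · · · · · ·
    · · · · · · · · · · · ·
    · · · · · · · · · · · ·
    · · · · · · · · · · · ·
    · · · · · · · · · · · ·
    · · · · · · · · · · · ·
    · · █ █ · · · · · · · ·
    · · · █ █ █ █ █ █ · · ·
    · · · █ █ █ █ █ █ █ · ·
    · · · · █ █ █ · · · · ·
    · · · · · · · · · · · ·
T1:
  2·area = 110
  edge (10, 18)→(0, 14): d=(-10,-4) top-left  bias=+0
  edge (0, 14)→(5, 5): d=(5,-9) top-left  bias=+0
  edge (5, 5)→(10, 18): d=(5,13) right/bottom  bias=-1
    (2,2)@(5, 5): e=[110,0,0] → ·  [on edge]
    (2,3)@(5, 7): e=[90,10,10] → █
    (3,3)@(7, 7): e=[98,28,-16] → ·
    (1,4)@(3, 9): e=[62,2,46] → █
    (3,4)@(7, 9): e=[78,38,-6] → ·
    (1,5)@(3, 11): e=[42,12,56] → █
    (3,5)@(7, 11): e=[58,48,4] → █
    (4,5)@(9, 11): e=[66,66,-22] → ·
    (0,6)@(1, 13): e=[14,4,92] → █
    (4,6)@(9, 13): e=[46,76,-12] → ·
    (0,7)@(1, 15): e=[-6,14,102] → ·
    (1,7)@(3, 15): e=[2,32,76] → █
  covered (14 px):
    · · · · · · · · · · · ·
    · · · · · · · · · · · ·
    · · · · · · · · · · · ·
    · · █ · · · · · · · · ·
    · █ █ · · · · · · · · ·
    · █ █ █ · · · · · · · ·
    █ █ █ █ · · · · · · · ·
    · █ █ █ · · · · · · · ·
    · · · · █ · · · · · · ·
    · · · · · · · · · · · ·
    · · · · · · · · · · · ·
    · · · · · · · · · · · ·
T2:
  2·area = 60  (B↔C swapped to make it positive)
  edge (14, 0)→(2, 14): d=(-12,14) right/bottom  bias=-1
  edge (2, 14)→(8, 2): d=(6,-12) top-left  bias=+0
  edge (8, 2)→(14, 0): d=(6,-2) top-left  bias=+0
    (5,0)@(11, 1): e=[30,30,0] → █  [on edge]
    (6,0)@(13, 1): e=[2,54,4] → █
    (7,0)@(15, 1): e=[-26,78,8] → ·
    (2,1)@(5, 3): e=[90,-30,0] → ·  [on edge]
    (4,1)@(9, 3): e=[34,18,8] → █
    (6,1)@(13, 3): e=[-22,66,16] → ·
    (3,2)@(7, 5): e=[38,6,16] → █
    (5,2)@(11, 5): e=[-18,54,24] → ·
    (3,3)@(7, 7): e=[14,18,28] → █
    (4,3)@(9, 7): e=[-14,42,32] → ·
    (2,4)@(5, 9): e=[18,6,36] → █
    (3,4)@(7, 9): e=[-10,30,40] → ·
  covered (8 px):
    · · · · · █ █ · · · · ·
    · · · · █ █ · · · · · ·
    · · · █ █ · · · · · · ·
    · · · █ · · · · · · · ·
    · · █ · · · · · · · · ·
    · · · · · · · · · · · ·
    · · · · · · · · · · · ·
    · · · · · · · · · · · ·
    · · · · · · · · · · · ·
    · · · · · · · · · · · ·
    · · · · · · · · · · · ·
    · · · · · · · · · · · ·
T3:
  2·area = 40
  edge (22, 15)→(14, 17): d=(-8,2) right/bottom  bias=-1
  edge (14, 17)→(22, 10): d=(8,-7) top-left  bias=+0
  edge (22, 10)→(22, 15): d=(0,5) right/bottom  bias=-1
    (10,5)@(21, 11): e=[34,1,5] → █
    (11,5)@(23, 11): e=[30,15,-5] → ·
    (9,6)@(19, 13): e=[22,3,15] → █
    (11,6)@(23, 13): e=[14,31,-5] → ·
    (8,7)@(17, 15): e=[10,5,25] → █
    (11,7)@(23, 15): e=[-2,47,-5] → ·
    (8,8)@(17, 17): e=[-6,21,25] → ·
    (9,8)@(19, 17): e=[-10,35,15] → ·
    (10,8)@(21, 17): e=[-14,49,5] → ·
  covered (6 px):
    · · · · · · · · · · · ·
    · · · · · · · · · · · ·
    · · · · · · · · · · · ·
    · · · · · · · · · · · ·
    · · · · · · · · · · · ·
    · · · · · · · · · · █ ·
    · · · · · · · · · █ █ ·
    · · · · · · · · █ █ █ ·
    · · · · · · · · · · · ·
    · · · · · · · · · · · ·
    · · · · · · · · · · · ·
    · · · · · · · · · · · ·

Answer: [17,5,18]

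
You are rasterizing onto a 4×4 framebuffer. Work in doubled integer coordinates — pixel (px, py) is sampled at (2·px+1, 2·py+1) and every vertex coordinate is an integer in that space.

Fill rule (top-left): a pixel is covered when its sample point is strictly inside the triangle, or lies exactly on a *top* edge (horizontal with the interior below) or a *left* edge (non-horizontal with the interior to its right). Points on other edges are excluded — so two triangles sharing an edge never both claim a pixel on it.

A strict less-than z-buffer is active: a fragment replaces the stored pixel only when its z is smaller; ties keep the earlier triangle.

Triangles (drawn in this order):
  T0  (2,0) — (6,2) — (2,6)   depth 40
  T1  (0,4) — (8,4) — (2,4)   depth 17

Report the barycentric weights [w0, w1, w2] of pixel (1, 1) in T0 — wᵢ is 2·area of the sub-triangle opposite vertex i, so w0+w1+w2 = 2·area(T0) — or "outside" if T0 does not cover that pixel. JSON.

T0:
  2·area = 24
  edge (2, 0)→(6, 2): d=(4,2) right/bottom  bias=-1
  edge (6, 2)→(2, 6): d=(-4,4) right/bottom  bias=-1
  edge (2, 6)→(2, 0): d=(0,-6) top-left  bias=+0
    (1,0)@(3, 1): e=[2,16,6] → #
    (2,0)@(5, 1): e=[-2,8,18] → ·
    (3,0)@(7, 1): e=[-6,0,30] → ·  [on edge]
    (1,1)@(3, 3): e=[10,8,6] → #
    (2,1)@(5, 3): e=[6,0,18] → ·  [on edge]
    (1,2)@(3, 5): e=[18,0,6] → ·  [on edge]
    (0,3)@(1, 7): e=[30,0,-6] → ·  [on edge]
  covered (2 px):
    · # · ·
    · # · ·
    · · · ·
    · · · ·
T1:
  degenerate (2·area = 0) — covers nothing

Final: [8,6,10]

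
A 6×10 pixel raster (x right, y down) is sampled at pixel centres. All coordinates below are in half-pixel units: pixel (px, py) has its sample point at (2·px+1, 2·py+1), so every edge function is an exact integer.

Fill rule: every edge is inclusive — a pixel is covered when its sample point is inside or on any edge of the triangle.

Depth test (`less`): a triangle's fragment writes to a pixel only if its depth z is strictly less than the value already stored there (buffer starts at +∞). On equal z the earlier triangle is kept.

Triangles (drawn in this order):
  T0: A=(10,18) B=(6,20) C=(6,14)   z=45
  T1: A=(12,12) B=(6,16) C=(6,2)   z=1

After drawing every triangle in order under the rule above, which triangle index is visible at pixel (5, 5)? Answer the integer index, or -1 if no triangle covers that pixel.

T0:
  2·area = 24
  edge (10, 18)→(6, 20): d=(-4,2) inclusive
  edge (6, 20)→(6, 14): d=(0,-6) inclusive
  edge (6, 14)→(10, 18): d=(4,4) inclusive
    (0,4)@(1, 9): e=[54,-30,0] → .  [on edge]
    (1,5)@(3, 11): e=[42,-18,0] → .  [on edge]
    (2,6)@(5, 13): e=[30,-6,0] → .  [on edge]
    (3,7)@(7, 15): e=[18,6,0] → X  [on edge]
    (4,7)@(9, 15): e=[14,18,-8] → .
    (3,8)@(7, 17): e=[10,6,8] → X
    (4,8)@(9, 17): e=[6,18,0] → X  [on edge]
    (5,8)@(11, 17): e=[2,30,-8] → .
    (3,9)@(7, 19): e=[2,6,16] → X
    (4,9)@(9, 19): e=[-2,18,8] → .
    (5,9)@(11, 19): e=[-6,30,0] → .  [on edge]
  covered (4 px):
    . . . . . .
    . . . . . .
    . . . . . .
    . . . . . .
    . . . . . .
    . . . . . .
    . . . . . .
    . . . X . .
    . . . X X .
    . . . X . .
T1:
  2·area = 84
  edge (12, 12)→(6, 16): d=(-6,4) inclusive
  edge (6, 16)→(6, 2): d=(0,-14) inclusive
  edge (6, 2)→(12, 12): d=(6,10) inclusive
    (3,2)@(7, 5): e=[62,14,8] → X
    (4,2)@(9, 5): e=[54,42,-12] → .
    (3,3)@(7, 7): e=[50,14,20] → X
    (4,3)@(9, 7): e=[42,42,0] → X  [on edge]
    (5,3)@(11, 7): e=[34,70,-20] → .
    (3,4)@(7, 9): e=[38,14,32] → X
    (5,4)@(11, 9): e=[22,70,-8] → .
    (3,5)@(7, 11): e=[26,14,44] → X
    (5,5)@(11, 11): e=[10,70,4] → X
    (3,6)@(7, 13): e=[14,14,56] → X
    (5,6)@(11, 13): e=[-2,70,16] → .
    (3,7)@(7, 15): e=[2,14,68] → X
  covered (11 px):
    . . . . . .
    . . . . . .
    . . . X . .
    . . . X X .
    . . . X X .
    . . . X X X
    . . . X X .
    . . . X . .
    . . . . . .
    . . . . . .

Z-buffer (winner per pixel, '.' = empty):
  . . . . . .
  . . . . . .
  . . . 1 . .
  . . . 1 1 .
  . . . 1 1 .
  . . . 1 1 1
  . . . 1 1 .
  . . . 1 . .
  . . . 0 0 .
  . . . 0 . .

Answer: 1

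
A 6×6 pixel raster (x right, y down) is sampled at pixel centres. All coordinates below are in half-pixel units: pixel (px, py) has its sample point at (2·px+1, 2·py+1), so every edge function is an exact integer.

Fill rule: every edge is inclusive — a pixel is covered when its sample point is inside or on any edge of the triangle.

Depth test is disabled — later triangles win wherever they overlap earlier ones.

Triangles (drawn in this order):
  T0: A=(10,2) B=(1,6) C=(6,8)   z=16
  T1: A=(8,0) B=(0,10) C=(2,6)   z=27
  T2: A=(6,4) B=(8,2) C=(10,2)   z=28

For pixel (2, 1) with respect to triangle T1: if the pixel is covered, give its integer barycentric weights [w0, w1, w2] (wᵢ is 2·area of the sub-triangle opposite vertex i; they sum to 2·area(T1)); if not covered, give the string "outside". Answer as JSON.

T0:
  2·area = 38  (B↔C swapped to make it positive)
  edge (10, 2)→(6, 8): d=(-4,6) inclusive
  edge (6, 8)→(1, 6): d=(-5,-2) inclusive
  edge (1, 6)→(10, 2): d=(9,-4) inclusive
    (4,1)@(9, 3): e=[2,31,5] → #
    (5,1)@(11, 3): e=[-10,35,13] → ·
    (2,2)@(5, 5): e=[18,13,7] → #
    (3,2)@(7, 5): e=[6,17,15] → #
    (4,2)@(9, 5): e=[-6,21,23] → ·
    (2,3)@(5, 7): e=[10,3,25] → #
    (3,3)@(7, 7): e=[-2,7,33] → ·
    (2,4)@(5, 9): e=[2,-7,43] → ·
  covered (4 px):
    · · · · · ·
    · · · · # ·
    · · # # · ·
    · · # · · ·
    · · · · · ·
    · · · · · ·
T1:
  2·area = 12
  edge (8, 0)→(0, 10): d=(-8,10) inclusive
  edge (0, 10)→(2, 6): d=(2,-4) inclusive
  edge (2, 6)→(8, 0): d=(6,-6) inclusive
    (3,0)@(7, 1): e=[2,10,0] → #  [on edge]
    (4,0)@(9, 1): e=[-18,18,12] → ·
    (2,1)@(5, 3): e=[6,6,0] → #  [on edge]
    (3,1)@(7, 3): e=[-14,14,12] → ·
    (1,2)@(3, 5): e=[10,2,0] → #  [on edge]
    (2,2)@(5, 5): e=[-10,10,12] → ·
    (0,3)@(1, 7): e=[14,-2,0] → ·  [on edge]
    (1,3)@(3, 7): e=[-6,6,12] → ·
  covered (3 px):
    · · · # · ·
    · · # · · ·
    · # · · · ·
    · · · · · ·
    · · · · · ·
    · · · · · ·
T2:
  2·area = 4
  edge (6, 4)→(8, 2): d=(2,-2) inclusive
  edge (8, 2)→(10, 2): d=(2,0) inclusive
  edge (10, 2)→(6, 4): d=(-4,2) inclusive
    (4,0)@(9, 1): e=[0,-2,6] → ·  [on edge]
    (3,1)@(7, 3): e=[0,2,2] → #  [on edge]
    (4,1)@(9, 3): e=[4,2,-2] → ·
    (2,2)@(5, 5): e=[0,6,-2] → ·  [on edge]
    (3,2)@(7, 5): e=[4,6,-6] → ·
    (1,3)@(3, 7): e=[0,10,-6] → ·  [on edge]
    (0,4)@(1, 9): e=[0,14,-10] → ·  [on edge]
  covered (1 px):
    · · · · · ·
    · · · # · ·
    · · · · · ·
    · · · · · ·
    · · · · · ·
    · · · · · ·

Result: [6,0,6]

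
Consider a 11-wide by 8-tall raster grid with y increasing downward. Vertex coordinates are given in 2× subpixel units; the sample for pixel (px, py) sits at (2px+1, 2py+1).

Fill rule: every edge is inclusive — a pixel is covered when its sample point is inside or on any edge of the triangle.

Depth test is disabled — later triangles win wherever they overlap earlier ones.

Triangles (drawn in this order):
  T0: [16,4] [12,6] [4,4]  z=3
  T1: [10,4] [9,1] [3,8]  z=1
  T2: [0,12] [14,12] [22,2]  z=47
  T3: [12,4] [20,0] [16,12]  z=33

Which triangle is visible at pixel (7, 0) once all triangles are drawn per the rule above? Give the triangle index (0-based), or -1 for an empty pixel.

T0:
  2·area = 24
  edge (16, 4)→(12, 6): d=(-4,2) inclusive
  edge (12, 6)→(4, 4): d=(-8,-2) inclusive
  edge (4, 4)→(16, 4): d=(12,0) inclusive
    (4,2)@(9, 5): e=[10,2,12] → #
    (5,2)@(11, 5): e=[6,6,12] → #
    (6,2)@(13, 5): e=[2,10,12] → #
    (7,2)@(15, 5): e=[-2,14,12] → ·
    (4,3)@(9, 7): e=[2,-14,36] → ·
    (5,3)@(11, 7): e=[-2,-10,36] → ·
    (6,3)@(13, 7): e=[-6,-6,36] → ·
  covered (3 px):
    · · · · · · · · · · ·
    · · · · · · · · · · ·
    · · · · # # # · · · ·
    · · · · · · · · · · ·
    · · · · · · · · · · ·
    · · · · · · · · · · ·
    · · · · · · · · · · ·
    · · · · · · · · · · ·
T1:
  2·area = 25  (B↔C swapped to make it positive)
  edge (10, 4)→(3, 8): d=(-7,4) inclusive
  edge (3, 8)→(9, 1): d=(6,-7) inclusive
  edge (9, 1)→(10, 4): d=(1,3) inclusive
    (4,0)@(9, 1): e=[25,0,0] → #  [on edge]
    (5,0)@(11, 1): e=[17,14,-6] → ·
    (4,1)@(9, 3): e=[11,12,2] → #
    (5,1)@(11, 3): e=[3,26,-4] → ·
    (3,2)@(7, 5): e=[5,10,10] → #
    (4,2)@(9, 5): e=[-3,24,4] → ·
    (3,3)@(7, 7): e=[-9,22,12] → ·
    (5,3)@(11, 7): e=[-25,50,0] → ·  [on edge]
    (6,6)@(13, 13): e=[-75,100,0] → ·  [on edge]
  covered (3 px):
    · · · · # · · · · · ·
    · · · · # · · · · · ·
    · · · # · · · · · · ·
    · · · · · · · · · · ·
    · · · · · · · · · · ·
    · · · · · · · · · · ·
    · · · · · · · · · · ·
    · · · · · · · · · · ·
T2:
  2·area = 140  (B↔C swapped to make it positive)
  edge (0, 12)→(22, 2): d=(22,-10) inclusive
  edge (22, 2)→(14, 12): d=(-8,10) inclusive
  edge (14, 12)→(0, 12): d=(-14,0) inclusive
    (10,1)@(21, 3): e=[12,2,126] → #
    (8,2)@(17, 5): e=[16,26,98] → #
    (9,2)@(19, 5): e=[36,6,98] → #
    (10,2)@(21, 5): e=[56,-14,98] → ·
    (5,3)@(11, 7): e=[0,70,70] → #  [on edge]
    (6,3)@(13, 7): e=[20,50,70] → #
    (7,3)@(15, 7): e=[40,30,70] → #
    (9,3)@(19, 7): e=[80,-10,70] → ·
    (3,4)@(7, 9): e=[4,94,42] → #
    (4,4)@(9, 9): e=[24,74,42] → #
    (8,4)@(17, 9): e=[104,-6,42] → ·
    (1,5)@(3, 11): e=[8,118,14] → #
  covered (18 px):
    · · · · · · · · · · ·
    · · · · · · · · · · #
    · · · · · · · · # # ·
    · · · · · # # # # · ·
    · · · # # # # # · · ·
    · # # # # # # · · · ·
    · · · · · · · · · · ·
    · · · · · · · · · · ·
T3:
  2·area = 80
  edge (12, 4)→(20, 0): d=(8,-4) inclusive
  edge (20, 0)→(16, 12): d=(-4,12) inclusive
  edge (16, 12)→(12, 4): d=(-4,-8) inclusive
    (9,0)@(19, 1): e=[4,8,68] → #
    (10,0)@(21, 1): e=[12,-16,84] → ·
    (7,1)@(15, 3): e=[4,48,28] → #
    (8,1)@(17, 3): e=[12,24,44] → #
    (9,1)@(19, 3): e=[20,0,60] → #  [on edge]
    (10,1)@(21, 3): e=[28,-24,76] → ·
    (6,2)@(13, 5): e=[12,64,4] → #
    (9,2)@(19, 5): e=[36,-8,52] → ·
    (6,3)@(13, 7): e=[28,56,-4] → ·
    (7,3)@(15, 7): e=[36,32,12] → #
    (9,3)@(19, 7): e=[52,-16,44] → ·
    (7,4)@(15, 9): e=[52,24,4] → #
    (8,4)@(17, 9): e=[60,0,20] → #  [on edge]
    (7,7)@(15, 15): e=[100,0,-20] → ·  [on edge]
  covered (11 px):
    · · · · · · · · · # ·
    · · · · · · · # # # ·
    · · · · · · # # # · ·
    · · · · · · · # # · ·
    · · · · · · · # # · ·
    · · · · · · · · · · ·
    · · · · · · · · · · ·
    · · · · · · · · · · ·

Z-buffer (winner per pixel, '.' = empty):
  . . . . 1 . . . . 3 .
  . . . . 1 . . 3 3 3 2
  . . . 1 0 0 3 3 3 2 .
  . . . . . 2 2 3 3 . .
  . . . 2 2 2 2 3 3 . .
  . 2 2 2 2 2 2 . . . .
  . . . . . . . . . . .
  . . . . . . . . . . .

Result: -1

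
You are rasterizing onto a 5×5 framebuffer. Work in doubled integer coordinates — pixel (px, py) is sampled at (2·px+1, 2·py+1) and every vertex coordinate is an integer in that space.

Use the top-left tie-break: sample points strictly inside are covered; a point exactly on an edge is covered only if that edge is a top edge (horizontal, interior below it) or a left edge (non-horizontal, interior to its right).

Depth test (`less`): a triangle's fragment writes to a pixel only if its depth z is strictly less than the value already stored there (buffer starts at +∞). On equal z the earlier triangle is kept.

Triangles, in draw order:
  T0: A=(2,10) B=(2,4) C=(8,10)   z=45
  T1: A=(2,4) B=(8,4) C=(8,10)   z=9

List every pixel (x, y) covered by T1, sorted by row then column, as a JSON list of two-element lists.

T0:
  2·area = 36
  edge (2, 10)→(2, 4): d=(0,-6) top-left  bias=+0
  edge (2, 4)→(8, 10): d=(6,6) right/bottom  bias=-1
  edge (8, 10)→(2, 10): d=(-6,0) right/bottom  bias=-1
    (0,1)@(1, 3): e=[-6,0,42] → ·  [on edge]
    (1,2)@(3, 5): e=[6,0,30] → ·  [on edge]
    (1,3)@(3, 7): e=[6,12,18] → #
    (2,3)@(5, 7): e=[18,0,18] → ·  [on edge]
    (1,4)@(3, 9): e=[6,24,6] → #
    (2,4)@(5, 9): e=[18,12,6] → #
    (3,4)@(7, 9): e=[30,0,6] → ·  [on edge]
  covered (3 px):
    · · · · ·
    · · · · ·
    · · · · ·
    · # · · ·
    · # # · ·
T1:
  2·area = 36
  edge (2, 4)→(8, 4): d=(6,0) top-left  bias=+0
  edge (8, 4)→(8, 10): d=(0,6) right/bottom  bias=-1
  edge (8, 10)→(2, 4): d=(-6,-6) top-left  bias=+0
    (0,1)@(1, 3): e=[-6,42,0] → ·  [on edge]
    (1,2)@(3, 5): e=[6,30,0] → #  [on edge]
    (2,2)@(5, 5): e=[6,18,12] → #
    (3,2)@(7, 5): e=[6,6,24] → #
    (4,2)@(9, 5): e=[6,-6,36] → ·
    (1,3)@(3, 7): e=[18,30,-12] → ·
    (2,3)@(5, 7): e=[18,18,0] → #  [on edge]
    (4,3)@(9, 7): e=[18,-6,24] → ·
    (2,4)@(5, 9): e=[30,18,-12] → ·
    (3,4)@(7, 9): e=[30,6,0] → #  [on edge]
    (4,4)@(9, 9): e=[30,-6,12] → ·
  covered (6 px):
    · · · · ·
    · · · · ·
    · # # # ·
    · · # # ·
    · · · # ·

Result: [[1,2],[2,2],[3,2],[2,3],[3,3],[3,4]]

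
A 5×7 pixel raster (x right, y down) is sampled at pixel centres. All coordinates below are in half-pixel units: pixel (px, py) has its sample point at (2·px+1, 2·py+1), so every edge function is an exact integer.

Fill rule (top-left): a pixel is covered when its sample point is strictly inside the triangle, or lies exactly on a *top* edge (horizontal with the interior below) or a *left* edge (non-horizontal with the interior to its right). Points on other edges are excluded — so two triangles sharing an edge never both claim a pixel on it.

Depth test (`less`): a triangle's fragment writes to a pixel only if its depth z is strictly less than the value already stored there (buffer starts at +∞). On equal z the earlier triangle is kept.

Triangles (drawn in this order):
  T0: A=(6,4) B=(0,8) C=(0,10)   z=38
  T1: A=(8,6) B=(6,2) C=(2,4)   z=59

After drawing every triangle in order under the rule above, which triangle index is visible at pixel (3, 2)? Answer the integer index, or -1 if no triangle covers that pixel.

T0:
  2·area = 12  (B↔C swapped to make it positive)
  edge (6, 4)→(0, 10): d=(-6,6) right/bottom  bias=-1
  edge (0, 10)→(0, 8): d=(0,-2) top-left  bias=+0
  edge (0, 8)→(6, 4): d=(6,-4) top-left  bias=+0
    (4,0)@(9, 1): e=[0,18,-6] → ·  [on edge]
    (3,1)@(7, 3): e=[0,14,-2] → ·  [on edge]
    (2,2)@(5, 5): e=[0,10,2] → ·  [on edge]
    (1,3)@(3, 7): e=[0,6,6] → ·  [on edge]
    (0,4)@(1, 9): e=[0,2,10] → ·  [on edge]
  covered (0 px):
    · · · · ·
    · · · · ·
    · · · · ·
    · · · · ·
    · · · · ·
    · · · · ·
    · · · · ·
T1:
  2·area = 20  (B↔C swapped to make it positive)
  edge (8, 6)→(2, 4): d=(-6,-2) top-left  bias=+0
  edge (2, 4)→(6, 2): d=(4,-2) top-left  bias=+0
  edge (6, 2)→(8, 6): d=(2,4) right/bottom  bias=-1
    (2,1)@(5, 3): e=[12,2,6] → █
    (3,1)@(7, 3): e=[16,6,-2] → ·
    (2,2)@(5, 5): e=[0,10,10] → █  [on edge]
    (3,2)@(7, 5): e=[4,14,2] → █
    (4,2)@(9, 5): e=[8,18,-6] → ·
    (2,3)@(5, 7): e=[-12,18,14] → ·
    (3,3)@(7, 7): e=[-8,22,6] → ·
  covered (3 px):
    · · · · ·
    · · █ · ·
    · · █ █ ·
    · · · · ·
    · · · · ·
    · · · · ·
    · · · · ·

Z-buffer (winner per pixel, '.' = empty):
  . . . . .
  . . 1 . .
  . . 1 1 .
  . . . . .
  . . . . .
  . . . . .
  . . . . .

Answer: 1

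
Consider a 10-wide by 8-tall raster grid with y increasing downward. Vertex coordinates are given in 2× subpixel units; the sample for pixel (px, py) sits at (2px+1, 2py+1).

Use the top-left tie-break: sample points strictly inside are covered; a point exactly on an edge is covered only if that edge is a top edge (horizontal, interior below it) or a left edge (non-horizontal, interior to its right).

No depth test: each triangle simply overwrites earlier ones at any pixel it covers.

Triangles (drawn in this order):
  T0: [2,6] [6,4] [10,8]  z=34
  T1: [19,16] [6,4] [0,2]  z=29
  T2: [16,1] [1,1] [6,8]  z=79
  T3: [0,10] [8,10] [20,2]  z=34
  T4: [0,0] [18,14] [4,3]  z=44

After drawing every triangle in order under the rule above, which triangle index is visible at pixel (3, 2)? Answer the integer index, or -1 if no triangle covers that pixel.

T0:
  2·area = 24
  edge (2, 6)→(6, 4): d=(4,-2) top-left  bias=+0
  edge (6, 4)→(10, 8): d=(4,4) right/bottom  bias=-1
  edge (10, 8)→(2, 6): d=(-8,-2) top-left  bias=+0
    (1,0)@(3, 1): e=[-18,0,42] → .  [on edge]
    (2,1)@(5, 3): e=[-6,0,30] → .  [on edge]
    (2,2)@(5, 5): e=[2,8,14] → X
    (3,2)@(7, 5): e=[6,0,18] → .  [on edge]
    (2,3)@(5, 7): e=[10,16,-2] → .
    (3,3)@(7, 7): e=[14,8,2] → X
    (4,3)@(9, 7): e=[18,0,6] → .  [on edge]
    (3,4)@(7, 9): e=[22,16,-14] → .
    (5,4)@(11, 9): e=[30,0,-6] → .  [on edge]
    (6,5)@(13, 11): e=[42,0,-18] → .  [on edge]
    (7,6)@(15, 13): e=[54,0,-30] → .  [on edge]
    (8,7)@(17, 15): e=[66,0,-42] → .  [on edge]
  covered (2 px):
    . . . . . . . . . .
    . . . . . . . . . .
    . . X . . . . . . .
    . . . X . . . . . .
    . . . . . . . . . .
    . . . . . . . . . .
    . . . . . . . . . .
    . . . . . . . . . .
T1:
  2·area = 46  (B↔C swapped to make it positive)
  edge (19, 16)→(0, 2): d=(-19,-14) top-left  bias=+0
  edge (0, 2)→(6, 4): d=(6,2) right/bottom  bias=-1
  edge (6, 4)→(19, 16): d=(13,12) right/bottom  bias=-1
    (1,1)@(3, 3): e=[23,0,23] → .  [on edge]
    (2,2)@(5, 5): e=[13,8,25] → X
    (3,2)@(7, 5): e=[41,4,1] → X
    (4,2)@(9, 5): e=[69,0,-23] → .  [on edge]
    (2,3)@(5, 7): e=[-25,20,51] → .
    (3,3)@(7, 7): e=[3,16,27] → X
    (4,3)@(9, 7): e=[31,12,3] → X
    (5,3)@(11, 7): e=[59,8,-21] → .
    (7,3)@(15, 7): e=[115,0,-69] → .  [on edge]
    (3,4)@(7, 9): e=[-35,28,53] → .
    (4,4)@(9, 9): e=[-7,24,29] → .
    (5,4)@(11, 9): e=[21,20,5] → X
  covered (7 px):
    . . . . . . . . . .
    . . . . . . . . . .
    . . X X . . . . . .
    . . . X X . . . . .
    . . . . . X . . . .
    . . . . . . X . . .
    . . . . . . . X . .
    . . . . . . . . . .
T2:
  2·area = 105  (B↔C swapped to make it positive)
  edge (16, 1)→(6, 8): d=(-10,7) right/bottom  bias=-1
  edge (6, 8)→(1, 1): d=(-5,-7) top-left  bias=+0
  edge (1, 1)→(16, 1): d=(15,0) top-left  bias=+0
    (0,0)@(1, 1): e=[105,0,0] → X  [on edge]
    (1,0)@(3, 1): e=[91,14,0] → X  [on edge]
    (2,0)@(5, 1): e=[77,28,0] → X  [on edge]
    (3,0)@(7, 1): e=[63,42,0] → X  [on edge]
    (4,0)@(9, 1): e=[49,56,0] → X  [on edge]
    (5,0)@(11, 1): e=[35,70,0] → X  [on edge]
    (6,0)@(13, 1): e=[21,84,0] → X  [on edge]
    (7,0)@(15, 1): e=[7,98,0] → X  [on edge]
    (8,0)@(17, 1): e=[-7,112,0] → .  [on edge]
    (9,0)@(19, 1): e=[-21,126,0] → .  [on edge]
    (0,1)@(1, 3): e=[85,-10,30] → .
    (1,1)@(3, 3): e=[71,4,30] → X
    (5,7)@(11, 15): e=[-105,0,210] → .  [on edge]
  covered (18 px):
    X X X X X X X X . .
    . X X X X X X . . .
    . . X X X . . . . .
    . . . X . . . . . .
    . . . . . . . . . .
    . . . . . . . . . .
    . . . . . . . . . .
    . . . . . . . . . .
T3:
  2·area = 64  (B↔C swapped to make it positive)
  edge (0, 10)→(20, 2): d=(20,-8) top-left  bias=+0
  edge (20, 2)→(8, 10): d=(-12,8) right/bottom  bias=-1
  edge (8, 10)→(0, 10): d=(-8,0) right/bottom  bias=-1
    (6,2)@(13, 5): e=[4,20,40] → X
    (7,2)@(15, 5): e=[20,4,40] → X
    (8,2)@(17, 5): e=[36,-12,40] → .
    (4,3)@(9, 7): e=[12,28,24] → X
    (5,3)@(11, 7): e=[28,12,24] → X
    (6,3)@(13, 7): e=[44,-4,24] → .
    (7,3)@(15, 7): e=[60,-20,24] → .
    (1,4)@(3, 9): e=[4,52,8] → X
    (2,4)@(5, 9): e=[20,36,8] → X
    (3,4)@(7, 9): e=[36,20,8] → X
    (5,4)@(11, 9): e=[68,-12,8] → .
    (1,5)@(3, 11): e=[44,28,-8] → .
  covered (8 px):
    . . . . . . . . . .
    . . . . . . . . . .
    . . . . . . X X . .
    . . . . X X . . . .
    . X X X X . . . . .
    . . . . . . . . . .
    . . . . . . . . . .
    . . . . . . . . . .
T4:
  2·area = 2  (B↔C swapped to make it positive)
  edge (0, 0)→(4, 3): d=(4,3) right/bottom  bias=-1
  edge (4, 3)→(18, 14): d=(14,11) right/bottom  bias=-1
  edge (18, 14)→(0, 0): d=(-18,-14) top-left  bias=+0
    (4,3)@(9, 7): e=[1,1,0] → X  [on edge]
    (5,3)@(11, 7): e=[-5,-21,28] → .
    (4,4)@(9, 9): e=[9,29,-36] → .
  covered (1 px):
    . . . . . . . . . .
    . . . . . . . . . .
    . . . . . . . . . .
    . . . . X . . . . .
    . . . . . . . . . .
    . . . . . . . . . .
    . . . . . . . . . .
    . . . . . . . . . .

Z-buffer (winner per pixel, '.' = empty):
  2 2 2 2 2 2 2 2 . .
  . 2 2 2 2 2 2 . . .
  . . 2 2 2 . 3 3 . .
  . . . 2 4 3 . . . .
  . 3 3 3 3 1 . . . .
  . . . . . . 1 . . .
  . . . . . . . 1 . .
  . . . . . . . . . .

Final: 2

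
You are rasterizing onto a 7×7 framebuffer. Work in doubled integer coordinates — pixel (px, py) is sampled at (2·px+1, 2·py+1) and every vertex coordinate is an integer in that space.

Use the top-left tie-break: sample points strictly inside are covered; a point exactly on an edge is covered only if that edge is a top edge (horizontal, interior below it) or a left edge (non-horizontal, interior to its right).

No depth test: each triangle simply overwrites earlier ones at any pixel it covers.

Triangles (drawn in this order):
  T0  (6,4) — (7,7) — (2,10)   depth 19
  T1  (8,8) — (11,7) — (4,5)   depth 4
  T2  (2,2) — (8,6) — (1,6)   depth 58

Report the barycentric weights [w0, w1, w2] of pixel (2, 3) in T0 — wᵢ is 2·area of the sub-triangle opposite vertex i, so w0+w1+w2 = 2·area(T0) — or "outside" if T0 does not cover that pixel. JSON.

T0:
  2·area = 18
  edge (6, 4)→(7, 7): d=(1,3) right/bottom  bias=-1
  edge (7, 7)→(2, 10): d=(-5,3) right/bottom  bias=-1
  edge (2, 10)→(6, 4): d=(4,-6) top-left  bias=+0
    (2,0)@(5, 1): e=[0,36,-18] → .  [on edge]
    (2,3)@(5, 7): e=[6,6,6] → X
    (3,3)@(7, 7): e=[0,0,18] → .  [on edge]
    (1,4)@(3, 9): e=[14,2,2] → X
    (2,4)@(5, 9): e=[8,-4,14] → .
    (1,5)@(3, 11): e=[16,-8,10] → .
    (4,6)@(9, 13): e=[0,-36,54] → .  [on edge]
  covered (2 px):
    . . . . . . .
    . . . . . . .
    . . . . . . .
    . . X . . . .
    . X . . . . .
    . . . . . . .
    . . . . . . .
T1:
  2·area = 13  (B↔C swapped to make it positive)
  edge (8, 8)→(4, 5): d=(-4,-3) top-left  bias=+0
  edge (4, 5)→(11, 7): d=(7,2) right/bottom  bias=-1
  edge (11, 7)→(8, 8): d=(-3,1) right/bottom  bias=-1
    (3,3)@(7, 7): e=[1,8,4] → X
    (4,3)@(9, 7): e=[7,4,2] → X
    (5,3)@(11, 7): e=[13,0,0] → .  [on edge]
    (2,4)@(5, 9): e=[-13,26,0] → .  [on edge]
    (3,4)@(7, 9): e=[-7,22,-2] → .
    (4,4)@(9, 9): e=[-1,18,-4] → .
  covered (2 px):
    . . . . . . .
    . . . . . . .
    . . . . . . .
    . . . X X . .
    . . . . . . .
    . . . . . . .
    . . . . . . .
T2:
  2·area = 28
  edge (2, 2)→(8, 6): d=(6,4) right/bottom  bias=-1
  edge (8, 6)→(1, 6): d=(-7,0) right/bottom  bias=-1
  edge (1, 6)→(2, 2): d=(1,-4) top-left  bias=+0
    (1,1)@(3, 3): e=[2,21,5] → X
    (2,1)@(5, 3): e=[-6,21,13] → .
    (1,2)@(3, 5): e=[14,7,7] → X
    (2,2)@(5, 5): e=[6,7,15] → X
    (3,2)@(7, 5): e=[-2,7,23] → .
    (1,3)@(3, 7): e=[26,-7,9] → .
    (2,3)@(5, 7): e=[18,-7,17] → .
  covered (3 px):
    . . . . . . .
    . X . . . . .
    . X X . . . .
    . . . . . . .
    . . . . . . .
    . . . . . . .
    . . . . . . .

Result: [6,6,6]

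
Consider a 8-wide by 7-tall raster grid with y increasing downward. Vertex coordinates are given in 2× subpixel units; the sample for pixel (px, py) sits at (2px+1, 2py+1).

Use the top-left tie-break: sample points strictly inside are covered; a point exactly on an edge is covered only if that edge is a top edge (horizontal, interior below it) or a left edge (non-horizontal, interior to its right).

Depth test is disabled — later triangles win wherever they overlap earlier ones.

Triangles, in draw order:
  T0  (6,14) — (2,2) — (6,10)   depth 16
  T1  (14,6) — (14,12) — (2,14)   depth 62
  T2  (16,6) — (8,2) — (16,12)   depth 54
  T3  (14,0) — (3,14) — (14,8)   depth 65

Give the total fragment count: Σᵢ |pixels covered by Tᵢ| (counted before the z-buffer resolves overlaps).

T0:
  2·area = 16
  edge (6, 14)→(2, 2): d=(-4,-12) top-left  bias=+0
  edge (2, 2)→(6, 10): d=(4,8) right/bottom  bias=-1
  edge (6, 10)→(6, 14): d=(0,4) right/bottom  bias=-1
    (1,2)@(3, 5): e=[0,4,12] → █  [on edge]
    (2,2)@(5, 5): e=[24,-12,4] → ·
    (1,3)@(3, 7): e=[-8,12,12] → ·
    (2,4)@(5, 9): e=[8,4,4] → █
    (3,4)@(7, 9): e=[32,-12,-4] → ·
    (2,5)@(5, 11): e=[0,12,4] → █  [on edge]
    (3,5)@(7, 11): e=[24,-4,-4] → ·
    (2,6)@(5, 13): e=[-8,20,4] → ·
  covered (3 px):
    · · · · · · · ·
    · · · · · · · ·
    · █ · · · · · ·
    · · · · · · · ·
    · · █ · · · · ·
    · · █ · · · · ·
    · · · · · · · ·
T1:
  2·area = 72
  edge (14, 6)→(14, 12): d=(0,6) right/bottom  bias=-1
  edge (14, 12)→(2, 14): d=(-12,2) right/bottom  bias=-1
  edge (2, 14)→(14, 6): d=(12,-8) top-left  bias=+0
    (6,3)@(13, 7): e=[6,62,4] → █
    (7,3)@(15, 7): e=[-6,58,20] → ·
    (5,4)@(11, 9): e=[18,42,12] → █
    (7,4)@(15, 9): e=[-6,34,44] → ·
    (3,5)@(7, 11): e=[42,26,4] → █
    (4,5)@(9, 11): e=[30,22,20] → █
    (7,5)@(15, 11): e=[-6,10,68] → ·
    (2,6)@(5, 13): e=[54,6,12] → █
    (4,6)@(9, 13): e=[30,-2,44] → ·
    (5,6)@(11, 13): e=[18,-6,60] → ·
    (6,6)@(13, 13): e=[6,-10,76] → ·
  covered (9 px):
    · · · · · · · ·
    · · · · · · · ·
    · · · · · · · ·
    · · · · · · █ ·
    · · · · · █ █ ·
    · · · █ █ █ █ ·
    · · █ █ · · · ·
T2:
  2·area = 48  (B↔C swapped to make it positive)
  edge (16, 6)→(16, 12): d=(0,6) right/bottom  bias=-1
  edge (16, 12)→(8, 2): d=(-8,-10) top-left  bias=+0
  edge (8, 2)→(16, 6): d=(8,4) right/bottom  bias=-1
    (4,1)@(9, 3): e=[42,2,4] → █
    (5,1)@(11, 3): e=[30,22,-4] → ·
    (4,2)@(9, 5): e=[42,-14,20] → ·
    (5,2)@(11, 5): e=[30,6,12] → █
    (6,2)@(13, 5): e=[18,26,4] → █
    (7,2)@(15, 5): e=[6,46,-4] → ·
    (5,3)@(11, 7): e=[30,-10,28] → ·
    (6,3)@(13, 7): e=[18,10,20] → █
    (7,3)@(15, 7): e=[6,30,12] → █
    (6,4)@(13, 9): e=[18,-6,36] → ·
    (7,4)@(15, 9): e=[6,14,28] → █
    (7,5)@(15, 11): e=[6,-2,44] → ·
  covered (6 px):
    · · · · · · · ·
    · · · · █ · · ·
    · · · · · █ █ ·
    · · · · · · █ █
    · · · · · · · █
    · · · · · · · ·
    · · · · · · · ·
T3:
  2·area = 88  (B↔C swapped to make it positive)
  edge (14, 0)→(14, 8): d=(0,8) right/bottom  bias=-1
  edge (14, 8)→(3, 14): d=(-11,6) right/bottom  bias=-1
  edge (3, 14)→(14, 0): d=(11,-14) top-left  bias=+0
    (6,1)@(13, 3): e=[8,61,19] → █
    (7,1)@(15, 3): e=[-8,49,47] → ·
    (5,2)@(11, 5): e=[24,51,13] → █
    (7,2)@(15, 5): e=[-8,27,69] → ·
    (4,3)@(9, 7): e=[40,41,7] → █
    (7,3)@(15, 7): e=[-8,5,91] → ·
    (3,4)@(7, 9): e=[56,31,1] → █
    (6,4)@(13, 9): e=[8,-5,85] → ·
    (3,5)@(7, 11): e=[56,9,23] → █
    (4,5)@(9, 11): e=[40,-3,51] → ·
    (5,5)@(11, 11): e=[24,-15,79] → ·
    (3,6)@(7, 13): e=[56,-13,45] → ·
  covered (10 px):
    · · · · · · · ·
    · · · · · · █ ·
    · · · · · █ █ ·
    · · · · █ █ █ ·
    · · · █ █ █ · ·
    · · · █ · · · ·
    · · · · · · · ·

Final: 28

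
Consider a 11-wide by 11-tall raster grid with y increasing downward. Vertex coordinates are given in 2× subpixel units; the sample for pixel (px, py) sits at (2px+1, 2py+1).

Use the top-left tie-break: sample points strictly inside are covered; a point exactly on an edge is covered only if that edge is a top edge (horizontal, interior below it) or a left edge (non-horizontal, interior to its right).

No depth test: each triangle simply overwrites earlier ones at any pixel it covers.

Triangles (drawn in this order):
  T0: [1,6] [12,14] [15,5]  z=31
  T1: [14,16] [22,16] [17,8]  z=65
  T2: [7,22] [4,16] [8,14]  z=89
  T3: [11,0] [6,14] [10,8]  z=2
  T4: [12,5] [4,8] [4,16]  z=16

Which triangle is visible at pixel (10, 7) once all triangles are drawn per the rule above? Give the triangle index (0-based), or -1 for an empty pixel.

T0:
  2·area = 123  (B↔C swapped to make it positive)
  edge (1, 6)→(15, 5): d=(14,-1) top-left  bias=+0
  edge (15, 5)→(12, 14): d=(-3,9) right/bottom  bias=-1
  edge (12, 14)→(1, 6): d=(-11,-8) top-left  bias=+0
    (7,2)@(15, 5): e=[0,0,123] → .  [on edge]
    (1,3)@(3, 7): e=[16,102,5] → X
    (2,3)@(5, 7): e=[18,84,21] → X
    (3,3)@(7, 7): e=[20,66,37] → X
    (4,3)@(9, 7): e=[22,48,53] → X
    (5,3)@(11, 7): e=[24,30,69] → X
    (6,3)@(13, 7): e=[26,12,85] → X
    (7,3)@(15, 7): e=[28,-6,101] → .
    (1,4)@(3, 9): e=[44,96,-17] → .
    (2,4)@(5, 9): e=[46,78,-1] → .
    (3,4)@(7, 9): e=[48,60,15] → X
    (7,4)@(15, 9): e=[56,-12,79] → .
    (6,5)@(13, 11): e=[82,0,41] → .  [on edge]
    (5,8)@(11, 17): e=[164,0,-41] → .  [on edge]
  covered (13 px):
    . . . . . . . . . . .
    . . . . . . . . . . .
    . . . . . . . . . . .
    . X X X X X X . . . .
    . . . X X X X . . . .
    . . . . X X . . . . .
    . . . . . X . . . . .
    . . . . . . . . . . .
    . . . . . . . . . . .
    . . . . . . . . . . .
    . . . . . . . . . . .
T1:
  2·area = 64  (B↔C swapped to make it positive)
  edge (14, 16)→(17, 8): d=(3,-8) top-left  bias=+0
  edge (17, 8)→(22, 16): d=(5,8) right/bottom  bias=-1
  edge (22, 16)→(14, 16): d=(-8,0) right/bottom  bias=-1
    (8,4)@(17, 9): e=[3,5,56] → X
    (9,4)@(19, 9): e=[19,-11,56] → .
    (8,5)@(17, 11): e=[9,15,40] → X
    (9,5)@(19, 11): e=[25,-1,40] → .
    (8,6)@(17, 13): e=[15,25,24] → X
    (9,6)@(19, 13): e=[31,9,24] → X
    (10,6)@(21, 13): e=[47,-7,24] → .
    (7,7)@(15, 15): e=[5,51,8] → X
    (10,7)@(21, 15): e=[53,3,8] → X
    (7,8)@(15, 17): e=[11,61,-8] → .
    (8,8)@(17, 17): e=[27,45,-8] → .
    (9,8)@(19, 17): e=[43,29,-8] → .
  covered (8 px):
    . . . . . . . . . . .
    . . . . . . . . . . .
    . . . . . . . . . . .
    . . . . . . . . . . .
    . . . . . . . . X . .
    . . . . . . . . X . .
    . . . . . . . . X X .
    . . . . . . . X X X X
    . . . . . . . . . . .
    . . . . . . . . . . .
    . . . . . . . . . . .
T2:
  2·area = 30
  edge (7, 22)→(4, 16): d=(-3,-6) top-left  bias=+0
  edge (4, 16)→(8, 14): d=(4,-2) top-left  bias=+0
  edge (8, 14)→(7, 22): d=(-1,8) right/bottom  bias=-1
    (3,7)@(7, 15): e=[21,2,7] → X
    (4,7)@(9, 15): e=[33,6,-9] → .
    (2,8)@(5, 17): e=[3,6,21] → X
    (4,8)@(9, 17): e=[27,14,-11] → .
    (2,9)@(5, 19): e=[-3,14,19] → .
    (3,9)@(7, 19): e=[9,18,3] → X
    (4,9)@(9, 19): e=[21,22,-13] → .
    (3,10)@(7, 21): e=[3,26,1] → X
    (4,10)@(9, 21): e=[15,30,-15] → .
  covered (5 px):
    . . . . . . . . . . .
    . . . . . . . . . . .
    . . . . . . . . . . .
    . . . . . . . . . . .
    . . . . . . . . . . .
    . . . . . . . . . . .
    . . . . . . . . . . .
    . . . X . . . . . . .
    . . X X . . . . . . .
    . . . X . . . . . . .
    . . . X . . . . . . .
T3:
  2·area = 26  (B↔C swapped to make it positive)
  edge (11, 0)→(10, 8): d=(-1,8) right/bottom  bias=-1
  edge (10, 8)→(6, 14): d=(-4,6) right/bottom  bias=-1
  edge (6, 14)→(11, 0): d=(5,-14) top-left  bias=+0
    (4,3)@(9, 7): e=[9,10,7] → X
    (5,3)@(11, 7): e=[-7,-2,35] → .
    (4,4)@(9, 9): e=[7,2,17] → X
    (5,4)@(11, 9): e=[-9,-10,45] → .
    (4,5)@(9, 11): e=[5,-6,27] → .
  covered (2 px):
    . . . . . . . . . . .
    . . . . . . . . . . .
    . . . . . . . . . . .
    . . . . X . . . . . .
    . . . . X . . . . . .
    . . . . . . . . . . .
    . . . . . . . . . . .
    . . . . . . . . . . .
    . . . . . . . . . . .
    . . . . . . . . . . .
    . . . . . . . . . . .
T4:
  2·area = 64  (B↔C swapped to make it positive)
  edge (12, 5)→(4, 16): d=(-8,11) right/bottom  bias=-1
  edge (4, 16)→(4, 8): d=(0,-8) top-left  bias=+0
  edge (4, 8)→(12, 5): d=(8,-3) top-left  bias=+0
    (3,3)@(7, 7): e=[39,24,1] → X
    (4,3)@(9, 7): e=[17,40,7] → X
    (5,3)@(11, 7): e=[-5,56,13] → .
    (2,4)@(5, 9): e=[45,8,11] → X
    (5,4)@(11, 9): e=[-21,56,29] → .
    (2,5)@(5, 11): e=[29,8,27] → X
    (4,5)@(9, 11): e=[-15,40,39] → .
    (2,6)@(5, 13): e=[13,8,43] → X
    (3,6)@(7, 13): e=[-9,24,49] → .
    (2,7)@(5, 15): e=[-3,8,59] → .
  covered (8 px):
    . . . . . . . . . . .
    . . . . . . . . . . .
    . . . . . . . . . . .
    . . . X X . . . . . .
    . . X X X . . . . . .
    . . X X . . . . . . .
    . . X . . . . . . . .
    . . . . . . . . . . .
    . . . . . . . . . . .
    . . . . . . . . . . .
    . . . . . . . . . . .

Z-buffer (winner per pixel, '.' = empty):
  . . . . . . . . . . .
  . . . . . . . . . . .
  . . . . . . . . . . .
  . 0 0 4 4 0 0 . . . .
  . . 4 4 4 0 0 . 1 . .
  . . 4 4 0 0 . . 1 . .
  . . 4 . . 0 . . 1 1 .
  . . . 2 . . . 1 1 1 1
  . . 2 2 . . . . . . .
  . . . 2 . . . . . . .
  . . . 2 . . . . . . .

Result: 1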